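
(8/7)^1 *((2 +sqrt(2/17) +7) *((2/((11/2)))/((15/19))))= 608 *sqrt(34)/19635 +1824/385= 4.92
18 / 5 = 3.60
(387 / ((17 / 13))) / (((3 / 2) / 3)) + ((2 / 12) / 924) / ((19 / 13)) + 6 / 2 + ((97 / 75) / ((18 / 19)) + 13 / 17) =80180790787 / 134303400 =597.01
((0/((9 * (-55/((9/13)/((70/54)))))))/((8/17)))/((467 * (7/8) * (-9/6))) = 0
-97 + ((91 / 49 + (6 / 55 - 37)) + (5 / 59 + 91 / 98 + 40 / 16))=-2919342 / 22715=-128.52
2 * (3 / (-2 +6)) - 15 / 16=9 / 16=0.56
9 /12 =3 /4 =0.75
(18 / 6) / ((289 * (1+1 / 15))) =0.01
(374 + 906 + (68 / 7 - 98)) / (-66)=-18.06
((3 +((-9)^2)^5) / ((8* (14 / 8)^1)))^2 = 62028905510089975.59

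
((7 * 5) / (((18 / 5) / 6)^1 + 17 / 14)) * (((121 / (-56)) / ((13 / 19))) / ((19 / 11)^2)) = -2562175 / 125476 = -20.42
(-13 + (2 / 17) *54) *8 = -904 / 17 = -53.18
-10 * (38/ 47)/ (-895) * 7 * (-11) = -5852/ 8413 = -0.70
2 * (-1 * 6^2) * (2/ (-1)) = 144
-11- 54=-65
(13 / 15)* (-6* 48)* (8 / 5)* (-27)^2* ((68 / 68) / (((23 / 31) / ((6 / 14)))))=-168170.25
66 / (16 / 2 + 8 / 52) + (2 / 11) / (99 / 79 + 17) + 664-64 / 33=845097382 / 1261029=670.16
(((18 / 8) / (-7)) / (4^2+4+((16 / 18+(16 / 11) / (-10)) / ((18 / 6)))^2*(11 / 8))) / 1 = -1804275 / 112739984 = -0.02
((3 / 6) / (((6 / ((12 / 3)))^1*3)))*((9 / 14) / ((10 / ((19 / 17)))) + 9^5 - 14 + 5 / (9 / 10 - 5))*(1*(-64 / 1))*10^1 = -61445581984 / 14637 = -4197962.83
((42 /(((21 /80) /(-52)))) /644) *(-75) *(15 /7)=2340000 /1127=2076.31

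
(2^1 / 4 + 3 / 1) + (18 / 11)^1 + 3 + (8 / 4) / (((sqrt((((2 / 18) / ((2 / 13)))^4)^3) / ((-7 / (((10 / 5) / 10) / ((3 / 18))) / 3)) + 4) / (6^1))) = 63948183589 / 5713679642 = 11.19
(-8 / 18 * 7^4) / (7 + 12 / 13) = -134.68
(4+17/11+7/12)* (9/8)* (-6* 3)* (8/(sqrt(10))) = -313.97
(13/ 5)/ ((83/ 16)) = 208/ 415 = 0.50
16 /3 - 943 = -2813 /3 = -937.67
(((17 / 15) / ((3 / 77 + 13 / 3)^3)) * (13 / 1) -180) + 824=3318477264137 / 5151505000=644.18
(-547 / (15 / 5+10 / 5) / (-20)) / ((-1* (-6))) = 547 / 600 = 0.91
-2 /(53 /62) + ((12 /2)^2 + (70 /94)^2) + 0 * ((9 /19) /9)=4005781 /117077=34.21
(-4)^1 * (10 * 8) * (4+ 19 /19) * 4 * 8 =-51200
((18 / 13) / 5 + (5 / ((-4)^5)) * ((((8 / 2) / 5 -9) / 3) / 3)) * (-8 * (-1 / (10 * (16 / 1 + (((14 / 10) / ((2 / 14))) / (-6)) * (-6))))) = 168553 / 19319040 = 0.01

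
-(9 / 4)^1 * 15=-135 / 4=-33.75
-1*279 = -279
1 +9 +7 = 17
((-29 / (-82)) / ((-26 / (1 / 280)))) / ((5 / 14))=-29 / 213200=-0.00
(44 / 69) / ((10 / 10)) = 44 / 69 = 0.64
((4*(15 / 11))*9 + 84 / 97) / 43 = 53304 / 45881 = 1.16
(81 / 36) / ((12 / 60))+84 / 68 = 849 / 68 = 12.49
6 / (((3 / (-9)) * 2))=-9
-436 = -436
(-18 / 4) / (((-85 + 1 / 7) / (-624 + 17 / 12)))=-52297 / 1584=-33.02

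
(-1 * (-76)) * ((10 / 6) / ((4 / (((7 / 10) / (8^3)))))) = 0.04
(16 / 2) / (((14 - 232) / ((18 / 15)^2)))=-144 / 2725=-0.05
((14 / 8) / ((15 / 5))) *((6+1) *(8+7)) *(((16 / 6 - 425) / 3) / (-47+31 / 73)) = 4532059 / 24480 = 185.13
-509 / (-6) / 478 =509 / 2868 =0.18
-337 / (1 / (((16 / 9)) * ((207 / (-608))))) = 7751 / 38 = 203.97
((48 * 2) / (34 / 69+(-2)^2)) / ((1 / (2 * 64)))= 423936 / 155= 2735.07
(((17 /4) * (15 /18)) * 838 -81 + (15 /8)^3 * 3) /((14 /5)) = 22323395 /21504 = 1038.10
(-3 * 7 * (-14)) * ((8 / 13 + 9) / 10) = 282.69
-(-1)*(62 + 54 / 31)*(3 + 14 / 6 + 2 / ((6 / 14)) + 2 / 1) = 23712 / 31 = 764.90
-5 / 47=-0.11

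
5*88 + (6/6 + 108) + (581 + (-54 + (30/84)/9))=135581/126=1076.04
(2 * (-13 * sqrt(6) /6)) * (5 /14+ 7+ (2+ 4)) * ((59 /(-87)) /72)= 143429 * sqrt(6) /263088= 1.34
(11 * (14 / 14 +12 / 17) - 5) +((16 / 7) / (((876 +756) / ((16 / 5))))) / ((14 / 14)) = 13.77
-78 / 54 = -13 / 9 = -1.44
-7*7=-49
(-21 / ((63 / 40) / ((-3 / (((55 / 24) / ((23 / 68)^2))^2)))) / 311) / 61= 5037138 / 958608519055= 0.00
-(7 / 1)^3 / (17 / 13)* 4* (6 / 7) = -15288 / 17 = -899.29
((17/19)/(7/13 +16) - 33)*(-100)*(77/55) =4612.43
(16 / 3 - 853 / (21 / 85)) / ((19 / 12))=-2177.23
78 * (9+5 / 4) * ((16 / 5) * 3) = 38376 / 5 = 7675.20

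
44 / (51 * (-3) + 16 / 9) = -396 / 1361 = -0.29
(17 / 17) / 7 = 1 / 7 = 0.14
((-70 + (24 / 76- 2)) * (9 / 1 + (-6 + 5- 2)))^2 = 66781584 / 361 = 184990.54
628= 628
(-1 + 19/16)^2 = 9/256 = 0.04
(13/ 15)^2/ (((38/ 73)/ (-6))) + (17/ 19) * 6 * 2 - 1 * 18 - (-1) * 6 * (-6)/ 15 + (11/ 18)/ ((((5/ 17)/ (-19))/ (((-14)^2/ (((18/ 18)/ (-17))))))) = 562254989/ 4275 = 131521.63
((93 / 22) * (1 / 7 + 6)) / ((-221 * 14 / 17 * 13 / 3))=-11997 / 364364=-0.03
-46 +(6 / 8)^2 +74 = 457 / 16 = 28.56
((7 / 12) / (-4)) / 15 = -7 / 720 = -0.01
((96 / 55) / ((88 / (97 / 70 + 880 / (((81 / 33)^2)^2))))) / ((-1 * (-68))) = 953435377 / 127536982650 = 0.01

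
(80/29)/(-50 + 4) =-40/667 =-0.06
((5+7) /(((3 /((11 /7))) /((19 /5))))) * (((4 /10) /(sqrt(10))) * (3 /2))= 1254 * sqrt(10) /875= 4.53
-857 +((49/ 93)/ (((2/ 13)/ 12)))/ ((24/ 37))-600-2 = -519179/ 372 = -1395.64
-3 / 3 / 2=-1 / 2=-0.50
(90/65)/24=3/52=0.06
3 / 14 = 0.21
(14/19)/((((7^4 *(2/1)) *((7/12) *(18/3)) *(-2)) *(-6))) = 1/273714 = 0.00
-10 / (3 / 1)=-3.33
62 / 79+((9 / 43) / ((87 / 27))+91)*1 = 9048396 / 98513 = 91.85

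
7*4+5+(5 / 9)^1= 302 / 9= 33.56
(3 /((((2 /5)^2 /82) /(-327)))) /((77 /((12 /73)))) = -6033150 /5621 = -1073.32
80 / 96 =5 / 6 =0.83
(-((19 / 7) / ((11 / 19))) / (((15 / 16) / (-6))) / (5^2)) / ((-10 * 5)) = -5776 / 240625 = -0.02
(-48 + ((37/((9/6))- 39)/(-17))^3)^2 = 2246.82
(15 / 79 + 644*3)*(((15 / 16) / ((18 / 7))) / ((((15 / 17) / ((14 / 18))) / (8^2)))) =84767746 / 2133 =39741.09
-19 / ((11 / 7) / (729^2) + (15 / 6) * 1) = -141363306 / 18600457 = -7.60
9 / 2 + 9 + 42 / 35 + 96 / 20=39 / 2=19.50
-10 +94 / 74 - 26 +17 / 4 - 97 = -18867 / 148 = -127.48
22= 22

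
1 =1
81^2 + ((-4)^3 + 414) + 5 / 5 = 6912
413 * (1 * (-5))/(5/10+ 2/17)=-3343.33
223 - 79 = 144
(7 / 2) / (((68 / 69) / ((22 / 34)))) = 5313 / 2312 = 2.30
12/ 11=1.09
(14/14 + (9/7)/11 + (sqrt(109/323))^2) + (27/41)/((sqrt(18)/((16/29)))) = 72 * sqrt(2)/1189 + 36171/24871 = 1.54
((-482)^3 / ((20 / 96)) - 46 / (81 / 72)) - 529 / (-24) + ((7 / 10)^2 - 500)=-967509584563 / 1800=-537505324.76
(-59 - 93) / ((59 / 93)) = -14136 / 59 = -239.59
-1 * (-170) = 170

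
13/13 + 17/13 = 30/13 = 2.31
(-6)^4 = 1296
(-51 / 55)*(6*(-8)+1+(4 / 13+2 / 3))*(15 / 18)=30515 / 858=35.57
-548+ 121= -427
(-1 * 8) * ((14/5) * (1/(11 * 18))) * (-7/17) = 0.05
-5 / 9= -0.56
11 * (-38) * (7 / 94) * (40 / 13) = -58520 / 611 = -95.78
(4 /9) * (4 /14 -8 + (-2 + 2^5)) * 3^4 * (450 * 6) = 15163200 /7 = 2166171.43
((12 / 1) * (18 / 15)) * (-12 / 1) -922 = -5474 / 5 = -1094.80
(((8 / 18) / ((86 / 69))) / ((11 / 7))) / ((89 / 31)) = 9982 / 126291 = 0.08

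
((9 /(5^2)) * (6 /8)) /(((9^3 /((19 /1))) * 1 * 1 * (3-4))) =-19 /2700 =-0.01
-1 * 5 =-5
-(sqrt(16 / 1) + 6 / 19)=-82 / 19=-4.32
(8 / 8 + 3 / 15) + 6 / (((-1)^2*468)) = 473 / 390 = 1.21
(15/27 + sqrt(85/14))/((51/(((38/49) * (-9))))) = -57 * sqrt(1190)/5831 - 190/2499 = -0.41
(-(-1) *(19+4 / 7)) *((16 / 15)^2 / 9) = 2.47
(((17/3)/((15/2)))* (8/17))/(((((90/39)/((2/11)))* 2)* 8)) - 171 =-1269662/7425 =-171.00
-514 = -514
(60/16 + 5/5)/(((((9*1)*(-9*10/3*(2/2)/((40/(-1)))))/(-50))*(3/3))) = -950/27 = -35.19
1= 1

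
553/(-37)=-553/37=-14.95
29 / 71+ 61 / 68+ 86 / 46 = 352573 / 111044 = 3.18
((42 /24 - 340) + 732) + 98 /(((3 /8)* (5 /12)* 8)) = 9443 /20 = 472.15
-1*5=-5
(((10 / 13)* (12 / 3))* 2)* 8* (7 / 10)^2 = 1568 / 65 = 24.12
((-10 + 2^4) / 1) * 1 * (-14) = -84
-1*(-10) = 10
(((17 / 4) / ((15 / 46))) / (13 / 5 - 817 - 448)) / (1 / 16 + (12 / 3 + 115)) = -391 / 4509135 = -0.00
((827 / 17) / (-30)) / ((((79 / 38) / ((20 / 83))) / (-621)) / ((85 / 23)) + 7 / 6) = -2828340 / 2028343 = -1.39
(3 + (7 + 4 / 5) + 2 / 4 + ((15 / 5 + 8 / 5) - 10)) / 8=59 / 80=0.74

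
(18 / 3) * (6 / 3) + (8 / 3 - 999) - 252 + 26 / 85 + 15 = -311362 / 255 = -1221.03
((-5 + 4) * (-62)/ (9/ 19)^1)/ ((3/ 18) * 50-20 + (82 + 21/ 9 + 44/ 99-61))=1178/ 109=10.81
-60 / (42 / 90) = -900 / 7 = -128.57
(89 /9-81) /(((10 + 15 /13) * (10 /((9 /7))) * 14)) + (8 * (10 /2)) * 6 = 1704784 /7105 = 239.94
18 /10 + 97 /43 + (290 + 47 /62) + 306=8008849 /13330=600.81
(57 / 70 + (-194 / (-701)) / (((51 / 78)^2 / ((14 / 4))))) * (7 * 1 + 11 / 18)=5983865861 / 255262140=23.44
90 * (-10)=-900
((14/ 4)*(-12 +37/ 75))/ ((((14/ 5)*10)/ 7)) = -6041/ 600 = -10.07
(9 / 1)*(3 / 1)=27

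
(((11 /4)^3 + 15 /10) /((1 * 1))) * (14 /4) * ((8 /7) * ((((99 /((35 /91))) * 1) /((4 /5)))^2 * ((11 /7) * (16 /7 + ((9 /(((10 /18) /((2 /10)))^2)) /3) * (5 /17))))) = 34822436.36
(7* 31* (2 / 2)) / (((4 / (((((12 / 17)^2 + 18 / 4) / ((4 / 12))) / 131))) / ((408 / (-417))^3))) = -2046244032 / 351816089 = -5.82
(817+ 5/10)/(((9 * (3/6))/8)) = 4360/3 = 1453.33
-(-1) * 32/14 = 2.29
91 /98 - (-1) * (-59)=-813 /14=-58.07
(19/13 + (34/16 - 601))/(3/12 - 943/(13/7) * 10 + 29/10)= 310655/2638762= 0.12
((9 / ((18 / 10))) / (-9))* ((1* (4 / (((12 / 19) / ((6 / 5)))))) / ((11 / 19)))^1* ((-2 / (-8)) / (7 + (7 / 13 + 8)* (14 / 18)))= -247 / 1848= -0.13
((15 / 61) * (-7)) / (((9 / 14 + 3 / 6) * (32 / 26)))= -9555 / 7808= -1.22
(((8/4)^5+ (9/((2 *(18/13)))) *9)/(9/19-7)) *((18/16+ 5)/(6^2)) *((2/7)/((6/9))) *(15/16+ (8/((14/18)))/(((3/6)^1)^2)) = -7313005/253952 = -28.80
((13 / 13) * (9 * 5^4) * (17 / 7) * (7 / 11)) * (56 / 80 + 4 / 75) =144075 / 22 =6548.86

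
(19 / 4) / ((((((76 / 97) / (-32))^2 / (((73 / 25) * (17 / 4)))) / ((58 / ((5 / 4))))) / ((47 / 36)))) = 127321308376 / 21375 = 5956552.44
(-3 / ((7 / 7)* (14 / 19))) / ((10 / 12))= -171 / 35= -4.89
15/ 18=5/ 6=0.83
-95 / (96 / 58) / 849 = -2755 / 40752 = -0.07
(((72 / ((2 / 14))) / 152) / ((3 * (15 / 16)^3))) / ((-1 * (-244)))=7168 / 1303875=0.01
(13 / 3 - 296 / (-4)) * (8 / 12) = 470 / 9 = 52.22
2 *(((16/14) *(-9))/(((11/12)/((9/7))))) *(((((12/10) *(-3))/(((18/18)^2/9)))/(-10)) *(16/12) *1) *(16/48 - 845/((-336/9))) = -2862.80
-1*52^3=-140608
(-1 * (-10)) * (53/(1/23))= 12190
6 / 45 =2 / 15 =0.13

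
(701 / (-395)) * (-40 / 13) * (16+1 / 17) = 117768 / 1343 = 87.69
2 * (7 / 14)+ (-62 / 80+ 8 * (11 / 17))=3673 / 680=5.40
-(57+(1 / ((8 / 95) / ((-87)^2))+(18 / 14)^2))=-35256687 / 392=-89940.53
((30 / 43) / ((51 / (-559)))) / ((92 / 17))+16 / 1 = 671 / 46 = 14.59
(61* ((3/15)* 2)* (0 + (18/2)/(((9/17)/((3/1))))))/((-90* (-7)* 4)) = 1037/2100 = 0.49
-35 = -35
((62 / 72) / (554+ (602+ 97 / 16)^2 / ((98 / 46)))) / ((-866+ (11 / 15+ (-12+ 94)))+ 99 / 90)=-0.00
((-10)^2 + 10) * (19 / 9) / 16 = 1045 / 72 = 14.51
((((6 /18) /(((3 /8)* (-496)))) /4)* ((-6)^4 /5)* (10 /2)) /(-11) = 18 /341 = 0.05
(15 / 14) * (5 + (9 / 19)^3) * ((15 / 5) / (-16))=-98505 / 96026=-1.03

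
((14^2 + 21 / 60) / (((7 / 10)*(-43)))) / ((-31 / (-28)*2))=-3927 / 1333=-2.95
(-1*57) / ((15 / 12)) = -228 / 5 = -45.60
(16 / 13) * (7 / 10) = 56 / 65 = 0.86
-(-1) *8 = 8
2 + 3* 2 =8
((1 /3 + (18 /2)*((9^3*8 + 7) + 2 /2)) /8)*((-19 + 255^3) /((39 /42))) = 4575488392013 /39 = 117320215179.82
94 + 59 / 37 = 3537 / 37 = 95.59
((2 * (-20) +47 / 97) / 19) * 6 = -22998 / 1843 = -12.48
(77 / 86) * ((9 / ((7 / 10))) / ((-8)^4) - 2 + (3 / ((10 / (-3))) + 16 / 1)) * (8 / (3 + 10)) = 10331563 / 1431040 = 7.22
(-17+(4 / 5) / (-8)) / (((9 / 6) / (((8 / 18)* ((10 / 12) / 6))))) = -19 / 27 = -0.70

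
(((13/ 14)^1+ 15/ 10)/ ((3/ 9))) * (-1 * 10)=-510/ 7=-72.86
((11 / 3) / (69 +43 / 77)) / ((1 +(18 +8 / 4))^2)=121 / 1012284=0.00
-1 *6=-6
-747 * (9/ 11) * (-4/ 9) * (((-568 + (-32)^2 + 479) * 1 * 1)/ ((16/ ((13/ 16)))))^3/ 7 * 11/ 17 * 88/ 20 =173603809439775/ 14680064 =11825821.02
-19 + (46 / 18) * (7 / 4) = -523 / 36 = -14.53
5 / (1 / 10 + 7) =50 / 71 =0.70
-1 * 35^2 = -1225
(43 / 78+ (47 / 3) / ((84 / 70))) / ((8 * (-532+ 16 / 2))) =-199 / 61308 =-0.00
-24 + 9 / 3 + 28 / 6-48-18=-247 / 3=-82.33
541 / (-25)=-541 / 25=-21.64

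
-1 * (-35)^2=-1225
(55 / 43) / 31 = 55 / 1333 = 0.04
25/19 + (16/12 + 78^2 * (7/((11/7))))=16994273/627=27104.10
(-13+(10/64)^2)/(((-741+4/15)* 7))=199305/79643648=0.00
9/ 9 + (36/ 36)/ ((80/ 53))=1.66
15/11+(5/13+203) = 29279/143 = 204.75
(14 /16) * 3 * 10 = 105 /4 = 26.25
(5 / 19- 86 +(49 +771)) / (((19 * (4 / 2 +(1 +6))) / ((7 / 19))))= 97657 / 61731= 1.58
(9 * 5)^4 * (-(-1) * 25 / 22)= 102515625 / 22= 4659801.14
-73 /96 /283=-73 /27168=-0.00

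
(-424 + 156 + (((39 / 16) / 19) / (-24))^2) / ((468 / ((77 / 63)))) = -5812103231 / 8304132096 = -0.70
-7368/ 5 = -1473.60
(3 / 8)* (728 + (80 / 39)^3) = 5462029 / 19773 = 276.24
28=28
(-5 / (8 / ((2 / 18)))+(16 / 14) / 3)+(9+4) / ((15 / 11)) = 24809 / 2520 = 9.84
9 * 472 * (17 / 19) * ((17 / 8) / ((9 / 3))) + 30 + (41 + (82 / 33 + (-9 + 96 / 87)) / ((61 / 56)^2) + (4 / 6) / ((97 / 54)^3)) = 170358320216435102 / 61750490484639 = 2758.82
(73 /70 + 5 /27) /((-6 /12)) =-2321 /945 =-2.46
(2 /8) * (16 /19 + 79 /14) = 1725 /1064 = 1.62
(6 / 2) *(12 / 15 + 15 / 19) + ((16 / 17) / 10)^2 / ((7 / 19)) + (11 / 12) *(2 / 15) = 85007617 / 17296650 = 4.91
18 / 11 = 1.64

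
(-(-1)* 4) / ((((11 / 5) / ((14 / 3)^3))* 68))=13720 / 5049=2.72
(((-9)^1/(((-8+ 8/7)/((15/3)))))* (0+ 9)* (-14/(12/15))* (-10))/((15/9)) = 99225/16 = 6201.56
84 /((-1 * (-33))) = 28 /11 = 2.55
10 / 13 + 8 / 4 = 36 / 13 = 2.77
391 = 391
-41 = -41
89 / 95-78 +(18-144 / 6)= -7891 / 95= -83.06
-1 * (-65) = 65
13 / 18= 0.72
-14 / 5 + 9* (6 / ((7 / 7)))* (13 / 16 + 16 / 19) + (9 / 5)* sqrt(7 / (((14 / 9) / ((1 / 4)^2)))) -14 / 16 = 27* sqrt(2) / 40 + 8139 / 95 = 86.63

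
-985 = -985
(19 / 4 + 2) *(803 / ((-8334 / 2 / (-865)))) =2083785 / 1852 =1125.15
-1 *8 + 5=-3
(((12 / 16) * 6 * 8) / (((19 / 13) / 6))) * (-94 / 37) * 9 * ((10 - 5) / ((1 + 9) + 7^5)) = -11877840 / 11822351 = -1.00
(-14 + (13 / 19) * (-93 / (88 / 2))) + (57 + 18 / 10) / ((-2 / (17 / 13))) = -2928509 / 54340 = -53.89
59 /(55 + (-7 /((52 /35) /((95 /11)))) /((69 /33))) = 1.66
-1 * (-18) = 18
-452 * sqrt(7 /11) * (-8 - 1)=4068 * sqrt(77) /11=3245.14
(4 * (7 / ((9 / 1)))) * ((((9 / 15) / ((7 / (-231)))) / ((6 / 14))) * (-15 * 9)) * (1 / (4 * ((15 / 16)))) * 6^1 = 155232 / 5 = 31046.40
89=89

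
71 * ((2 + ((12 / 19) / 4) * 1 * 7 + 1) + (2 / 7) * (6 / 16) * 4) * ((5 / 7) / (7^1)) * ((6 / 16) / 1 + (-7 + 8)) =2354715 / 52136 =45.16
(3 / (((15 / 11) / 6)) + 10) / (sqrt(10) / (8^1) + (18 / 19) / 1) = 1269504 / 42815-167504 * sqrt(10) / 42815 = 17.28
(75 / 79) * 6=450 / 79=5.70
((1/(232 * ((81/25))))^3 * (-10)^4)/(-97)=-9765625/40231920360096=-0.00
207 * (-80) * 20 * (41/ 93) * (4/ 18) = -3017600/ 93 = -32447.31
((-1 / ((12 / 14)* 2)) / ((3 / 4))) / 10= -7 / 90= -0.08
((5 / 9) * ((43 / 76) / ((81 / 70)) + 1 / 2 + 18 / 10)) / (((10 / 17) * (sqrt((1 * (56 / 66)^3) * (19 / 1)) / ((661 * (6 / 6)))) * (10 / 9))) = 2652729827 * sqrt(4389) / 382082400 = 459.96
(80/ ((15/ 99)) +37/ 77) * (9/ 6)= 122079/ 154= 792.72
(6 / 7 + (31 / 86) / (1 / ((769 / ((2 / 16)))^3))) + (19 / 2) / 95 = 252626391434561 / 3010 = 83929033699.19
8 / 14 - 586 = -4098 / 7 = -585.43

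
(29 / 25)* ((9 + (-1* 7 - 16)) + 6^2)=638 / 25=25.52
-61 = -61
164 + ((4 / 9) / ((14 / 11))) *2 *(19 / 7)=73160 / 441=165.90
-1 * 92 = -92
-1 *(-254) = 254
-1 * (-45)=45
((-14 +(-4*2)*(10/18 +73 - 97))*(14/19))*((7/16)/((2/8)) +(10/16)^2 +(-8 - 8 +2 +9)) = -333487/912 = -365.67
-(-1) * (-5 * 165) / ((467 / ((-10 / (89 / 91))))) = 750750 / 41563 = 18.06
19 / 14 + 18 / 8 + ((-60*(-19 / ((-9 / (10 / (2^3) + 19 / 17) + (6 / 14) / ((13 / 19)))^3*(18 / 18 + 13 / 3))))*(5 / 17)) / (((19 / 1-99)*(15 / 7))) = 2695451374312367 / 744887414376000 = 3.62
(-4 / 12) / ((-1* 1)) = 1 / 3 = 0.33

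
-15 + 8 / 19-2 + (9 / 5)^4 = -72216 / 11875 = -6.08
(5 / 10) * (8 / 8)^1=1 / 2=0.50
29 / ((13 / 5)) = 145 / 13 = 11.15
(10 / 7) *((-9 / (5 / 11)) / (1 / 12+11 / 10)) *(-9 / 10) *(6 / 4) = 16038 / 497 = 32.27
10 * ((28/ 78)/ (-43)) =-140/ 1677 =-0.08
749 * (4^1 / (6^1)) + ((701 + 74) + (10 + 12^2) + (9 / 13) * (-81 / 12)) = 222091 / 156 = 1423.66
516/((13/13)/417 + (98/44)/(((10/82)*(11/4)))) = 130179060/1676111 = 77.67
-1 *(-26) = 26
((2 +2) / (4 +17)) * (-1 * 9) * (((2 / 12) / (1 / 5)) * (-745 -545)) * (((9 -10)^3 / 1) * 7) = -12900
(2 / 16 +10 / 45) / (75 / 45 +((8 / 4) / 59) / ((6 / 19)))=1475 / 7536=0.20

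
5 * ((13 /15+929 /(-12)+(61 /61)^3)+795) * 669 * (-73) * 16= -2810862372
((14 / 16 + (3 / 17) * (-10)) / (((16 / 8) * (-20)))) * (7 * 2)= 847 / 2720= 0.31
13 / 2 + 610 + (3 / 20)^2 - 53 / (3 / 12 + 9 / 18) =655027 / 1200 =545.86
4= 4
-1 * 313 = -313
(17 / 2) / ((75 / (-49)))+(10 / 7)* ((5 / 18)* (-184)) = -247493 / 3150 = -78.57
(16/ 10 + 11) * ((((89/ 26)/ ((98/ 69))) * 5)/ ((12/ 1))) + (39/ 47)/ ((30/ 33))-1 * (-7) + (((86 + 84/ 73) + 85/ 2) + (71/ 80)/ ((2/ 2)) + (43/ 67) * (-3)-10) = 14557265699/ 104594035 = 139.18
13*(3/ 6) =13/ 2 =6.50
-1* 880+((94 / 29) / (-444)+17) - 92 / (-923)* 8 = -5123487475 / 5942274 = -862.21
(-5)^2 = 25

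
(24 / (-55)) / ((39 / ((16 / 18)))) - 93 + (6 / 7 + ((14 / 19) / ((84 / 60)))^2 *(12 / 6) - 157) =-4042525768 / 16261245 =-248.60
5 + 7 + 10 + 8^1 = 30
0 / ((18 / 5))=0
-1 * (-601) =601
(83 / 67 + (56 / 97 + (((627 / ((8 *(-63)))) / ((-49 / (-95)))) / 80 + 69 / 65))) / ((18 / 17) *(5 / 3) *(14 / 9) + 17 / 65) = 2693395719559 / 2843905000832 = 0.95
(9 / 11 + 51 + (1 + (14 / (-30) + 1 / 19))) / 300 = 164287 / 940500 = 0.17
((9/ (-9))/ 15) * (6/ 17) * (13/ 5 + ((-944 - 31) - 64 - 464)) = 15004/ 425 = 35.30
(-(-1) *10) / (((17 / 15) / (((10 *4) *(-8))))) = -48000 / 17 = -2823.53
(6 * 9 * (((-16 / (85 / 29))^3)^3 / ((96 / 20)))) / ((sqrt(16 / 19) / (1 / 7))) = -560769457721898241622016 * sqrt(19) / 324263724796484375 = -7538115.46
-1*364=-364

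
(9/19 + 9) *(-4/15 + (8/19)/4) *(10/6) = -920/361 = -2.55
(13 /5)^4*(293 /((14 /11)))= 92052103 /8750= 10520.24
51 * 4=204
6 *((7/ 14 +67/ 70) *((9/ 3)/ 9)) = 102/ 35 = 2.91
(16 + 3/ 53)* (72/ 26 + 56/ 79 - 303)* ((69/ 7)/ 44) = -18062492871/ 16764748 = -1077.41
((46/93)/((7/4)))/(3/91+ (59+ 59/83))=198536/41965785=0.00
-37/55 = -0.67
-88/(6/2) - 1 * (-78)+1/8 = 1171/24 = 48.79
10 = 10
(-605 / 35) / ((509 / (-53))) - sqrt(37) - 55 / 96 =419683 / 342048 - sqrt(37) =-4.86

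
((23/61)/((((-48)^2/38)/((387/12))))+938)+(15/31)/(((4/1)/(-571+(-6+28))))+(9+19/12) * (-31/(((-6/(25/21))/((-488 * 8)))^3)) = -110745573580189917376057/726280515072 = -152483195242.01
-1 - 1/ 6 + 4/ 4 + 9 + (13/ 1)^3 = 13235/ 6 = 2205.83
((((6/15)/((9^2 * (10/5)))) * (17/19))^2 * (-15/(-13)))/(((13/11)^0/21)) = 2023/17105985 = 0.00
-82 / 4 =-41 / 2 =-20.50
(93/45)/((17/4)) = 124/255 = 0.49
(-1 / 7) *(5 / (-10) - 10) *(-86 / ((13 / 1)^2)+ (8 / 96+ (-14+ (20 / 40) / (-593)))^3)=-164195445589550413 / 40597871423616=-4044.43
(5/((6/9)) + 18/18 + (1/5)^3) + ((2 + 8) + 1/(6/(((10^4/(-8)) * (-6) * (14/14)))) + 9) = 319377/250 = 1277.51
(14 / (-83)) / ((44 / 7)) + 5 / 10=432 / 913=0.47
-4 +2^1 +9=7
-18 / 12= -3 / 2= -1.50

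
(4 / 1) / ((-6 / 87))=-58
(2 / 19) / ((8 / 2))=1 / 38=0.03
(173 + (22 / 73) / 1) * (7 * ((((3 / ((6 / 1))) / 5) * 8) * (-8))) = -2833824 / 365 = -7763.90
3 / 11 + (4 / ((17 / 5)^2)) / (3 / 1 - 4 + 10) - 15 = -420262 / 28611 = -14.69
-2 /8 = -1 /4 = -0.25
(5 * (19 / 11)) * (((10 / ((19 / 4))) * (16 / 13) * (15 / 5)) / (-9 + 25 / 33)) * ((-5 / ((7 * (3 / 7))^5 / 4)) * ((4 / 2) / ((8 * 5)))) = 200 / 5967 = 0.03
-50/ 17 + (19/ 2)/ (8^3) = -50877/ 17408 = -2.92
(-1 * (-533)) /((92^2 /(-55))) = -29315 /8464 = -3.46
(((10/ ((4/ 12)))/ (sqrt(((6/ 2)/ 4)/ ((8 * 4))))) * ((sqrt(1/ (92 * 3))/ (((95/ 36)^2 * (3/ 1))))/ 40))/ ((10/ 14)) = 3024 * sqrt(46)/ 1037875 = 0.02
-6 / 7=-0.86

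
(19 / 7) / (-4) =-19 / 28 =-0.68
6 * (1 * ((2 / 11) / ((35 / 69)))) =828 / 385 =2.15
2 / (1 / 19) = 38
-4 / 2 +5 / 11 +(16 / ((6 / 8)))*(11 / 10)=3617 / 165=21.92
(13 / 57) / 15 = 0.02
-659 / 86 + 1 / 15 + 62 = 70181 / 1290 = 54.40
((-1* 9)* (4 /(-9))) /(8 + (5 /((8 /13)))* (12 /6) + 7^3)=16 /1469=0.01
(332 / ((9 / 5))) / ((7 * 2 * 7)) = 830 / 441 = 1.88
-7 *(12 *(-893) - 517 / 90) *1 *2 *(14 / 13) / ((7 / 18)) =27018796 / 65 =415673.78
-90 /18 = -5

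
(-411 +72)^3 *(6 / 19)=-233749314 / 19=-12302595.47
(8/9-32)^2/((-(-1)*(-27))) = -78400/2187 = -35.85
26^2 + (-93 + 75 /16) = 9403 /16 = 587.69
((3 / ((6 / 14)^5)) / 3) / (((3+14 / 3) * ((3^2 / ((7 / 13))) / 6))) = 235298 / 72657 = 3.24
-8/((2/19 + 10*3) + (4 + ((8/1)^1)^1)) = -0.19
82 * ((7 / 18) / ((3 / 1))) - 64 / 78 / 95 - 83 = -72.38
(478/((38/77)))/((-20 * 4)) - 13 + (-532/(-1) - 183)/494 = -482159/19760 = -24.40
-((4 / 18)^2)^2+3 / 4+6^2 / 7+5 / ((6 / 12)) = 2919197 / 183708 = 15.89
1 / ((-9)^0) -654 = -653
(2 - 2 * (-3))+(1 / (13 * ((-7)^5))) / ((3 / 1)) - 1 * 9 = -655474 / 655473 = -1.00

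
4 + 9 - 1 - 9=3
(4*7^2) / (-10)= -98 / 5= -19.60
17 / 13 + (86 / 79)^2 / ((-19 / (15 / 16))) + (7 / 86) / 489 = 161988714437 / 129654752916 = 1.25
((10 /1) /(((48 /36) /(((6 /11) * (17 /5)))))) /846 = 17 /1034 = 0.02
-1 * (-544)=544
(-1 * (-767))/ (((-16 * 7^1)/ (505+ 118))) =-68263/ 16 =-4266.44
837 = 837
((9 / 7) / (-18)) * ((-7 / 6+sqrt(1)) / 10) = 1 / 840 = 0.00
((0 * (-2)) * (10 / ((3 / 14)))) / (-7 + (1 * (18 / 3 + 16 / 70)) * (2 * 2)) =0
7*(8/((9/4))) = 24.89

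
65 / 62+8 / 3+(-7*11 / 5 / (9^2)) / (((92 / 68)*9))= 19228837 / 5197770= 3.70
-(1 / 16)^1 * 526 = -263 / 8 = -32.88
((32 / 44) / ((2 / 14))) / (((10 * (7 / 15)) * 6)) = 0.18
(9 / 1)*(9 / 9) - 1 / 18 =161 / 18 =8.94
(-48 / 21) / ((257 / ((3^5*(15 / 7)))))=-58320 / 12593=-4.63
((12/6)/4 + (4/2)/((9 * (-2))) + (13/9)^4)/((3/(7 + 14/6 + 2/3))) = 311125/19683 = 15.81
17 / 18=0.94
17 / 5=3.40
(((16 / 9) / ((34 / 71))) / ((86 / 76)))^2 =465869056 / 43283241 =10.76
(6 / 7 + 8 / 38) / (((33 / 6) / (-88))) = -2272 / 133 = -17.08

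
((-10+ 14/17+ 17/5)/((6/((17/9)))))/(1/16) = -3928/135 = -29.10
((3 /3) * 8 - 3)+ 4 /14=37 /7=5.29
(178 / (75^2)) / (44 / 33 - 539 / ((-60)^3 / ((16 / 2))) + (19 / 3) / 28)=29904 / 1492615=0.02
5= 5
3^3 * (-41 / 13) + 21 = -64.15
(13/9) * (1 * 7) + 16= 235/9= 26.11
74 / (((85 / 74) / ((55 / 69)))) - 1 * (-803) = 1002155 / 1173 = 854.35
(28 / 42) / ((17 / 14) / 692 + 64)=19376 / 1860147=0.01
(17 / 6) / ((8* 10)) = 17 / 480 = 0.04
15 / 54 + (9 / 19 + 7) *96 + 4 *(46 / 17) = 4235935 / 5814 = 728.57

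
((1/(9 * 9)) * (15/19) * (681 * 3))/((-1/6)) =-119.47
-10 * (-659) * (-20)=-131800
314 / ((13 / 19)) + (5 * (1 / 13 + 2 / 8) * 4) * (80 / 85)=6046 / 13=465.08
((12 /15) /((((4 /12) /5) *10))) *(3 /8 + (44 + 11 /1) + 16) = 1713 /20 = 85.65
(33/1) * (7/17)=231/17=13.59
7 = 7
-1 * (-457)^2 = -208849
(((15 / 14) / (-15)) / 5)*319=-319 / 70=-4.56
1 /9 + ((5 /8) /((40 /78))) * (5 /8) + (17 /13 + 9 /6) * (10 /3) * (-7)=-1936097 /29952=-64.64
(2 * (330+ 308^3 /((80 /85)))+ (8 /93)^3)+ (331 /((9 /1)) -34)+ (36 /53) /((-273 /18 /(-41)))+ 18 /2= 240869551081151770 /3879413811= 62089161.61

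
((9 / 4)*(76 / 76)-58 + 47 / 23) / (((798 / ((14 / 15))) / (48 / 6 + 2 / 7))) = -15921 / 30590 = -0.52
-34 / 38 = -17 / 19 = -0.89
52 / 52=1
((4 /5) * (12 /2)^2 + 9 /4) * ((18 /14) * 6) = 16767 /70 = 239.53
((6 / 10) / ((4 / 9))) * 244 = 1647 / 5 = 329.40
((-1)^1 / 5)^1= -1 / 5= -0.20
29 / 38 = 0.76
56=56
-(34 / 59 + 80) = -80.58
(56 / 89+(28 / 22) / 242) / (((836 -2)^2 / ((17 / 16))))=141967 / 146479765696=0.00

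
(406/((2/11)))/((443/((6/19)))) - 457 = -3833171/8417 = -455.41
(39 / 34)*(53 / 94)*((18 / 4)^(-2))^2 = 2756 / 1747413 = 0.00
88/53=1.66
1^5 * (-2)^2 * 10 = 40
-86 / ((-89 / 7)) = 602 / 89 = 6.76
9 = 9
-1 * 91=-91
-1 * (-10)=10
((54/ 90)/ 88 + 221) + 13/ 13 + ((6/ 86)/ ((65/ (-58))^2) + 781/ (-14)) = 18608319607/ 111911800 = 166.28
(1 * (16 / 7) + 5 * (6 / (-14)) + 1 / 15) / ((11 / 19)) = 38 / 105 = 0.36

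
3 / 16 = 0.19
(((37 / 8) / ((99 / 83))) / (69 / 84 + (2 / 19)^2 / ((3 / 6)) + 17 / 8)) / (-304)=-408443 / 95060592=-0.00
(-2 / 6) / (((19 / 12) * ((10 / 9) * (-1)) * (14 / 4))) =0.05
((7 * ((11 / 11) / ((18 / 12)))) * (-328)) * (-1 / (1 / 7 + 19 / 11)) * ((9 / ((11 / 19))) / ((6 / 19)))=725249 / 18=40291.61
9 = 9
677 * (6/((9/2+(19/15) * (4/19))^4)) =3290220000/418161601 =7.87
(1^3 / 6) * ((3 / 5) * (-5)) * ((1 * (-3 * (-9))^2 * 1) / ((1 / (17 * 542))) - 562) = -3358222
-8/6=-4/3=-1.33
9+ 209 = 218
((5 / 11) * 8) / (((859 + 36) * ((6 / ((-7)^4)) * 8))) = 2401 / 11814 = 0.20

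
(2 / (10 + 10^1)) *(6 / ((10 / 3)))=9 / 50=0.18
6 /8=3 /4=0.75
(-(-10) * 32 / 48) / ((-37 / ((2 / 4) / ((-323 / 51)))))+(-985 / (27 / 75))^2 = 7486304.03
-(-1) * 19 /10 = 1.90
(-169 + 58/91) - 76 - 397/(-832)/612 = -870976037/3564288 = -244.36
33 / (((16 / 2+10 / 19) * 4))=209 / 216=0.97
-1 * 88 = -88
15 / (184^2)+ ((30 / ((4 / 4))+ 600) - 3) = 21227727 / 33856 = 627.00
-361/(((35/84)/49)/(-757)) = 160686876/5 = 32137375.20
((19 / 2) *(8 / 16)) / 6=19 / 24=0.79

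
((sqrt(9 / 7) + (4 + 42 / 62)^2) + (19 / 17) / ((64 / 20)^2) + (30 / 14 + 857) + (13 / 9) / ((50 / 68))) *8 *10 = 240 *sqrt(7) / 7 + 5817014014493 / 82338480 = 70738.29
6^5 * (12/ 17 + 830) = 109812672/ 17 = 6459568.94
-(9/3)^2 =-9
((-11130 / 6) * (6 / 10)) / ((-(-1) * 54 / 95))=-35245 / 18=-1958.06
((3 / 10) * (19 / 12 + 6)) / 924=13 / 5280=0.00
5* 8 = 40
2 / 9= 0.22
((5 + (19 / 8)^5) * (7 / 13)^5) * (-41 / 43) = -1819147645693 / 523160748032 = -3.48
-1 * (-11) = 11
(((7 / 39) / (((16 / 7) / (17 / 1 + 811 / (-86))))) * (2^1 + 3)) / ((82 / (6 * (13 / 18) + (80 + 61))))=5794985 / 1100112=5.27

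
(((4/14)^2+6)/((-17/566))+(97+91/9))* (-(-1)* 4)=-2860000/7497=-381.49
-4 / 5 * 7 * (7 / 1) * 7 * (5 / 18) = -686 / 9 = -76.22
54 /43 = 1.26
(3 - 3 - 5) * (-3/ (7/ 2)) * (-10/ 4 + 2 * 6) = 285/ 7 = 40.71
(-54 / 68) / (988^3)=-27 / 32790629248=-0.00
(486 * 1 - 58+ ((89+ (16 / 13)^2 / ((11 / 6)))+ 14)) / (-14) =-988665 / 26026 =-37.99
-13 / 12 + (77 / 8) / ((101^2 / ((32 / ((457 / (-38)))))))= -60744589 / 55942284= -1.09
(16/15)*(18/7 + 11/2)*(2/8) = 226/105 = 2.15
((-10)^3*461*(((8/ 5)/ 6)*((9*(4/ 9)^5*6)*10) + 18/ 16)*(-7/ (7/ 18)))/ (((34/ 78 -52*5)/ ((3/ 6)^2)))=-142424394125/ 4919778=-28949.35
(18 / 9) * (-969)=-1938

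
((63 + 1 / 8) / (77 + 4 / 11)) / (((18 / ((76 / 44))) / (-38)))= -2.98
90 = 90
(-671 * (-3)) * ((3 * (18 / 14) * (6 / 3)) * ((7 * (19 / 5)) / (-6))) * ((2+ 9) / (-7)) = 3786453 / 35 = 108184.37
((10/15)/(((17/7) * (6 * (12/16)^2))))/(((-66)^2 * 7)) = 4/1499553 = 0.00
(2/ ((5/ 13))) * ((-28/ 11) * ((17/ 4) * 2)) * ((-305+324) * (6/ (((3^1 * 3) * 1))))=-235144/ 165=-1425.12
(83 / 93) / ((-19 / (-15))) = 415 / 589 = 0.70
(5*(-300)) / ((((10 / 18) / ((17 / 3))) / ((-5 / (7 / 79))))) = 6043500 / 7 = 863357.14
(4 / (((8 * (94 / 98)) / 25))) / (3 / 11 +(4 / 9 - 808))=-121275 / 7512574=-0.02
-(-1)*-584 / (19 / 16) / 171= -9344 / 3249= -2.88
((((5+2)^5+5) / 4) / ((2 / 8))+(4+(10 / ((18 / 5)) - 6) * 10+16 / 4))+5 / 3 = 16789.44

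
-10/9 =-1.11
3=3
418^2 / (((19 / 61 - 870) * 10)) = -5329082 / 265255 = -20.09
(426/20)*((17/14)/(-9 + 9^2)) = 1207/3360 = 0.36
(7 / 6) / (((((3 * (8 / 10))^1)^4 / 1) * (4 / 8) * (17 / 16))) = 4375 / 66096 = 0.07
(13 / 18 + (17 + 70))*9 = 789.50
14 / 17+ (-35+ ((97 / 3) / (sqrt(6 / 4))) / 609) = -581 / 17+ 97 *sqrt(6) / 5481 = -34.13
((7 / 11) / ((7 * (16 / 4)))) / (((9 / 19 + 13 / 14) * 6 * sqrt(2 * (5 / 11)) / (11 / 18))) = 133 * sqrt(110) / 805680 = 0.00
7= 7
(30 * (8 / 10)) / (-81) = -8 / 27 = -0.30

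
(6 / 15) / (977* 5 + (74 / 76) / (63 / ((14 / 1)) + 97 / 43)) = 11039 / 134817765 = 0.00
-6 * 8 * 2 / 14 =-48 / 7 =-6.86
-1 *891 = -891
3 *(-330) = -990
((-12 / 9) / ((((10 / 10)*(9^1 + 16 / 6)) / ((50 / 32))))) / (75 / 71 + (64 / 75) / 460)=-3061875 / 18144308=-0.17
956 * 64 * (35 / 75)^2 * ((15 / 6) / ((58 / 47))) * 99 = 2672369.43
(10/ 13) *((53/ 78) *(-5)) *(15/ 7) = -6625/ 1183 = -5.60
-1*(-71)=71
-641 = -641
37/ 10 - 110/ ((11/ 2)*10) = 17/ 10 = 1.70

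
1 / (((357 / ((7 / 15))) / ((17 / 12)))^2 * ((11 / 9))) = 1 / 356400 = 0.00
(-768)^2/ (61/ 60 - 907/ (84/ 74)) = -82575360/ 111721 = -739.12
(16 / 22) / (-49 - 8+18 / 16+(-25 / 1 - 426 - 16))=-64 / 46013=-0.00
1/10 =0.10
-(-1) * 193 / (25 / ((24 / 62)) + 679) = 2316 / 8923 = 0.26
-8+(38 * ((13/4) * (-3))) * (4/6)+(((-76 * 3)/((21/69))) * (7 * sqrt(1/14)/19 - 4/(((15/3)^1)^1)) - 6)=11841/35 - 138 * sqrt(14)/7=264.55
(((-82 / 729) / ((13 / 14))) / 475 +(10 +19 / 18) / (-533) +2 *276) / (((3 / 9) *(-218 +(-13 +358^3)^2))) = 203751540139 / 259032944115506033688150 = 0.00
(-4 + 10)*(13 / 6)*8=104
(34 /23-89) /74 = -2013 /1702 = -1.18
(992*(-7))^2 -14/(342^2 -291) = 5625871254514/116673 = 48219136.00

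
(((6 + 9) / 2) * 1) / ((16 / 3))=45 / 32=1.41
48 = 48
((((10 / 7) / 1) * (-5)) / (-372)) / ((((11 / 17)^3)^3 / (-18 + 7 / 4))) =-192705299307625 / 12280191574728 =-15.69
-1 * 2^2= -4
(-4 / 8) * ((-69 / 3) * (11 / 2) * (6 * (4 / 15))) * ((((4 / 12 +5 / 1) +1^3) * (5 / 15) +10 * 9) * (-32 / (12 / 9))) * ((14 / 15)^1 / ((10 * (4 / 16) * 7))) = -13423168 / 1125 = -11931.70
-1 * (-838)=838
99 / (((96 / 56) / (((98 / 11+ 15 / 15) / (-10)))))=-2289 / 40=-57.22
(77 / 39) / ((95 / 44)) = 3388 / 3705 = 0.91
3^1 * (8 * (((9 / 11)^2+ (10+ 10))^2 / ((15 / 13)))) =650520104 / 73205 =8886.28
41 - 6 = 35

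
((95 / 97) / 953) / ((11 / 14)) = 1330 / 1016851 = 0.00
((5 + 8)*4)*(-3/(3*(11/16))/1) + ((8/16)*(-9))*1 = -1763/22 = -80.14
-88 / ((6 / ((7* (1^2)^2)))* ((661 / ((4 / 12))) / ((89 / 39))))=-27412 / 232011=-0.12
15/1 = 15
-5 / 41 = -0.12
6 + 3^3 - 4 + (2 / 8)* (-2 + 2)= 29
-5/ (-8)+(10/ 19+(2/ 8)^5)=1.15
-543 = -543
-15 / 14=-1.07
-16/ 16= -1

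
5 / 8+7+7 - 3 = 93 / 8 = 11.62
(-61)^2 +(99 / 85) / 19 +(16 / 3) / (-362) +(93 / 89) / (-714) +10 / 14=580952535241 / 156096210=3721.76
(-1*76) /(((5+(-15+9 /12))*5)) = 1.64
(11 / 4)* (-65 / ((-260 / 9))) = 99 / 16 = 6.19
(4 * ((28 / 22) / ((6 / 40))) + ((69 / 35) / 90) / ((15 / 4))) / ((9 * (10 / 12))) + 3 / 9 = 6314137 / 1299375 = 4.86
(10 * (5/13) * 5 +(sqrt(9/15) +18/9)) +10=sqrt(15)/5 +406/13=32.01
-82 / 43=-1.91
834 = 834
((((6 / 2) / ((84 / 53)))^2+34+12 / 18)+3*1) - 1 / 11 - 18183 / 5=-465106291 / 129360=-3595.44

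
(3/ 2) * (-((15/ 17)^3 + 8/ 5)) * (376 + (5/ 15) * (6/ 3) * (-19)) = -6123511/ 4913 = -1246.39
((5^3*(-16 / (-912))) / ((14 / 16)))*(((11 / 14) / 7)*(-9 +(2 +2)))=-1.41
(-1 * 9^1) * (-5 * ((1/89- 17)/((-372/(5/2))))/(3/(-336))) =-1587600/2759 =-575.43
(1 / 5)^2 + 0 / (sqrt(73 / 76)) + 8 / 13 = 213 / 325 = 0.66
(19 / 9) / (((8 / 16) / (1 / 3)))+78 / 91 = 428 / 189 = 2.26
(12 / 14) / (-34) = -3 / 119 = -0.03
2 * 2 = 4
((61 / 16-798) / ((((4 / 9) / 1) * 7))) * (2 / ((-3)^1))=38121 / 224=170.18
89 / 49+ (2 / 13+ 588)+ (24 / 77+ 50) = 4486455 / 7007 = 640.28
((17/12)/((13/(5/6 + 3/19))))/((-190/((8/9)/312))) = -1921/1186014960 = -0.00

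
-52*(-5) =260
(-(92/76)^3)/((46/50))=-1.93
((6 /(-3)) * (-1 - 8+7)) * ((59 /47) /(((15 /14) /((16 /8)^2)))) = 13216 /705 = 18.75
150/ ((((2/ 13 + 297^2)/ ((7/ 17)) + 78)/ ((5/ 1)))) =9750/ 2785903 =0.00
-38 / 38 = -1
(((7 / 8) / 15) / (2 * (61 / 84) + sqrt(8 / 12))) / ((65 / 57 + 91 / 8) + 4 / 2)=340746 / 84226775- 78204 * sqrt(6) / 84226775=0.00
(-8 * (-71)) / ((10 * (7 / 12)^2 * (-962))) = -20448 / 117845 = -0.17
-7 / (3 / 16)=-112 / 3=-37.33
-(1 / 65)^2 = -1 / 4225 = -0.00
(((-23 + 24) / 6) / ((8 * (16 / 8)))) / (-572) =-0.00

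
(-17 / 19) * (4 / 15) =-68 / 285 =-0.24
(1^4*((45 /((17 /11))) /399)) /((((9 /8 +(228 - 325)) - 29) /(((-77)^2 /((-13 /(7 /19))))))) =2608760 /26567073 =0.10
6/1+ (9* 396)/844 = 2157/211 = 10.22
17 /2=8.50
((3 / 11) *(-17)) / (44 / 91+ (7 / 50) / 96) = -1310400 / 137071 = -9.56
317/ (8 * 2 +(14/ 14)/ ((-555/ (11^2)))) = 175935/ 8759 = 20.09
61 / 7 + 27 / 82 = 5191 / 574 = 9.04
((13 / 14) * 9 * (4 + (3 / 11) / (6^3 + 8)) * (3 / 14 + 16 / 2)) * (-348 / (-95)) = 1006.18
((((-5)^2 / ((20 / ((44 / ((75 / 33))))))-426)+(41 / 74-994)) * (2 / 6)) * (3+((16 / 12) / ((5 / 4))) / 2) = -27360773 / 16650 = -1643.29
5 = 5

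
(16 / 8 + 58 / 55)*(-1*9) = -1512 / 55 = -27.49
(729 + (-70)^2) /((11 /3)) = 16887 /11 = 1535.18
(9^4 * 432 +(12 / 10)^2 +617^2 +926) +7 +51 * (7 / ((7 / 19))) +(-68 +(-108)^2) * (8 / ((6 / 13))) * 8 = 361869233 / 75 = 4824923.11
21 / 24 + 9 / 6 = 19 / 8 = 2.38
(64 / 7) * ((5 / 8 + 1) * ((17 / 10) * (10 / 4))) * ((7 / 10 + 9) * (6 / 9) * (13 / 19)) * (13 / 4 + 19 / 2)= 4737577 / 1330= 3562.09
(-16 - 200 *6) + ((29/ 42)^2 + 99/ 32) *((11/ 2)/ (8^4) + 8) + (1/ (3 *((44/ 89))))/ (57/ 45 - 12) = -3859116897115/ 3249799168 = -1187.49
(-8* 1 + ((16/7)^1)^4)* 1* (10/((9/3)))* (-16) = -7412480/7203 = -1029.08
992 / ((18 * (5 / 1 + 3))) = 62 / 9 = 6.89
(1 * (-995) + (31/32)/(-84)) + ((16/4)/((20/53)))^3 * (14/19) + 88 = -29.42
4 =4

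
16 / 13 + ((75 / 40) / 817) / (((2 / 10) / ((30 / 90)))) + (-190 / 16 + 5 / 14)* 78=-533608203 / 594776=-897.16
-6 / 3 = -2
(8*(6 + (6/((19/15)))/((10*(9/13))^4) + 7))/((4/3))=180091561/2308500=78.01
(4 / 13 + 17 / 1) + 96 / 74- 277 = -124288 / 481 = -258.40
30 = 30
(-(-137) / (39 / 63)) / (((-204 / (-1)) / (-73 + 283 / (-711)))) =-25023187 / 314262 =-79.63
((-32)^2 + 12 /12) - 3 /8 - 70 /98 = 57339 /56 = 1023.91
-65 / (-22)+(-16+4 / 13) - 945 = -273913 / 286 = -957.74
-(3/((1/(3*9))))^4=-43046721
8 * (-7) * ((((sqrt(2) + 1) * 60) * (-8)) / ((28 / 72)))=69120 + 69120 * sqrt(2)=166870.44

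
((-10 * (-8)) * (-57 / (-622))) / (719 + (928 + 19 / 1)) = 1140 / 259063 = 0.00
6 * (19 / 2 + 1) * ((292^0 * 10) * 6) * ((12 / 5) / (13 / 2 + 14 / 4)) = 907.20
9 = 9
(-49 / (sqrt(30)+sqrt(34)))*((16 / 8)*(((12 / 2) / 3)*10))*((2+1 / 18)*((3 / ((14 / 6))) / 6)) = -2590 / (3*sqrt(30)+3*sqrt(34)) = -76.35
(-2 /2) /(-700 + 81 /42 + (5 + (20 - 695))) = 14 /19153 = 0.00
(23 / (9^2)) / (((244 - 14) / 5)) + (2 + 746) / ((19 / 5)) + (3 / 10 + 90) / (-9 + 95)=6091309 / 30780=197.90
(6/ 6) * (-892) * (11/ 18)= -4906/ 9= -545.11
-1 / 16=-0.06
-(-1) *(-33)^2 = 1089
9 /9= 1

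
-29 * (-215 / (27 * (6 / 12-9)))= -27.17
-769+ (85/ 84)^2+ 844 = 536425/ 7056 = 76.02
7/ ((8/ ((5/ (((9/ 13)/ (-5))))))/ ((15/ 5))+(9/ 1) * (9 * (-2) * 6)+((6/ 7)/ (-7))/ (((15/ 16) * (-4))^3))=-5016375/ 696610756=-0.01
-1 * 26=-26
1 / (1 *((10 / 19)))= 19 / 10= 1.90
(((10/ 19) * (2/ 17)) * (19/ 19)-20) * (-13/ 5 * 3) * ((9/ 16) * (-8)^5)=-925876224/ 323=-2866489.86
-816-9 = -825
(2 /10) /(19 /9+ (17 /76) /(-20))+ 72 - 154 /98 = 14181563 /201089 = 70.52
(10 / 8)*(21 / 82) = 0.32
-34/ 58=-17/ 29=-0.59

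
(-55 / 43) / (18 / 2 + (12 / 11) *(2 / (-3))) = -605 / 3913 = -0.15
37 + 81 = 118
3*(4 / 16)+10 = 43 / 4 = 10.75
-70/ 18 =-35/ 9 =-3.89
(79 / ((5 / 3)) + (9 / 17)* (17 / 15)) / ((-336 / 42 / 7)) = -42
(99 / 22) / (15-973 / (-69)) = 621 / 4016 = 0.15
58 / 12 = 29 / 6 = 4.83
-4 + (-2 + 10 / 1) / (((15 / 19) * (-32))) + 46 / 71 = -15629 / 4260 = -3.67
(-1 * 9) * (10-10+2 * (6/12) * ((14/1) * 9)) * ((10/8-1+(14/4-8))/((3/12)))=19278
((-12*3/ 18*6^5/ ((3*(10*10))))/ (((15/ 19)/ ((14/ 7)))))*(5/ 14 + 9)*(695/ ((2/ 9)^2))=-3026554308/ 175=-17294596.05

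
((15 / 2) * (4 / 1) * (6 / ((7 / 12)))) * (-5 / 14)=-5400 / 49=-110.20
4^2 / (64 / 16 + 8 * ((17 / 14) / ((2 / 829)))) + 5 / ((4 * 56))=83079 / 3159968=0.03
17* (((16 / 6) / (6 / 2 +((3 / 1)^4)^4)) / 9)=34 / 290565387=0.00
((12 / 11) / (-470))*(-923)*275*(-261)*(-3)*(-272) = -5897305440 / 47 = -125474583.83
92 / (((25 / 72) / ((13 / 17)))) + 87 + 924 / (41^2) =207301947 / 714425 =290.17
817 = 817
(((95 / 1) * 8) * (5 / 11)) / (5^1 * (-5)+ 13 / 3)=-5700 / 341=-16.72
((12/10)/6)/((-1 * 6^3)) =-1/1080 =-0.00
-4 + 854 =850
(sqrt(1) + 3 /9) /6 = 2 /9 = 0.22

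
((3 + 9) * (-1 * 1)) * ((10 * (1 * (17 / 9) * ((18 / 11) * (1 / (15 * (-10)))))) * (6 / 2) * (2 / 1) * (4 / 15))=1088 / 275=3.96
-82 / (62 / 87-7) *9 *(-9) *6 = -3467124 / 547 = -6338.44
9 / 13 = 0.69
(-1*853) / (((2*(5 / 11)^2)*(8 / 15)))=-309639 / 80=-3870.49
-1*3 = -3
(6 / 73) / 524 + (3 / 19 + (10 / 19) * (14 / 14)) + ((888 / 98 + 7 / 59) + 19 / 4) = 14.61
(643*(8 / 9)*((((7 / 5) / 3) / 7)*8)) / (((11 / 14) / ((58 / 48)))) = 2088464 / 4455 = 468.79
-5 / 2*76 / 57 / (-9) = 10 / 27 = 0.37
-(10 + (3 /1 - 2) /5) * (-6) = 306 /5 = 61.20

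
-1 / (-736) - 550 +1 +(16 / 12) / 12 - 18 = -3755063 / 6624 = -566.89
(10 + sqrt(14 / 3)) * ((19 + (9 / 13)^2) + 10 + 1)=1717 * sqrt(42) / 169 + 51510 / 169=370.64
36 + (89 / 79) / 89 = 36.01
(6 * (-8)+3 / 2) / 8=-93 / 16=-5.81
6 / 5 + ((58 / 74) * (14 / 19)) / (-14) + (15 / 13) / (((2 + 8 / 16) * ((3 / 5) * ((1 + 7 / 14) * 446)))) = 35458031 / 30569955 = 1.16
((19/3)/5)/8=19/120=0.16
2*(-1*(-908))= 1816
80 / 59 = 1.36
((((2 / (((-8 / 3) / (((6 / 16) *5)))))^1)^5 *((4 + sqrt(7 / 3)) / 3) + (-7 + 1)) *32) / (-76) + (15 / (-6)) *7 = -236810497 / 19922944 + 20503125 *sqrt(21) / 79691776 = -10.71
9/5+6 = 39/5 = 7.80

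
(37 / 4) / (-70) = -0.13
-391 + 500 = 109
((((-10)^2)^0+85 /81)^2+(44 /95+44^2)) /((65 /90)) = 2419211248 /900315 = 2687.07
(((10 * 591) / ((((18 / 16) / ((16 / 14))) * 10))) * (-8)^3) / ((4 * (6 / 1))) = -806912 / 63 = -12808.13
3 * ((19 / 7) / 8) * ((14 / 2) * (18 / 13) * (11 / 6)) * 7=13167 / 104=126.61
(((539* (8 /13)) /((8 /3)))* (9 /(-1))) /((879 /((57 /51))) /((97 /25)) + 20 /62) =-831456549 /150790315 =-5.51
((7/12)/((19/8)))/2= 7/57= 0.12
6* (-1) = -6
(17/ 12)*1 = 17/ 12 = 1.42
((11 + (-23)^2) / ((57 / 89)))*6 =96120 / 19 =5058.95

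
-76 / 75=-1.01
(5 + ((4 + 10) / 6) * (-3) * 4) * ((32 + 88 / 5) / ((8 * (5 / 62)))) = -44206 / 25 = -1768.24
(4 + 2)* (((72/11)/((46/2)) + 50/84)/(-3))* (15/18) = -1.47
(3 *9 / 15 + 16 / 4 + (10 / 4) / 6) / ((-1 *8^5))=-373 / 1966080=-0.00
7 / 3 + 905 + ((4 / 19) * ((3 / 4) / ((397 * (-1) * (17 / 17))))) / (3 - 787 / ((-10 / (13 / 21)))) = 222998549716 / 245773569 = 907.33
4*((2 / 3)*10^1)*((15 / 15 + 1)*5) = 266.67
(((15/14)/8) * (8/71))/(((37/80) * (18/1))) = 100/55167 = 0.00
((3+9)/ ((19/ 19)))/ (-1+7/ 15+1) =180/ 7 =25.71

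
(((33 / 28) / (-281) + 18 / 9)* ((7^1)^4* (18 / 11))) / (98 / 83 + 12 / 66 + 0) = 4023438363 / 699128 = 5754.94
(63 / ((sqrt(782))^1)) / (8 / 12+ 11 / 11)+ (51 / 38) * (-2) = -51 / 19+ 189 * sqrt(782) / 3910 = -1.33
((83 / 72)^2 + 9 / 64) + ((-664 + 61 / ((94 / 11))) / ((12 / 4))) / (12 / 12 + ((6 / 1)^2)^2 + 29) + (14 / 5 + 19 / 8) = 872227531 / 134615520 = 6.48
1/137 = 0.01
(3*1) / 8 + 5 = 43 / 8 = 5.38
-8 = -8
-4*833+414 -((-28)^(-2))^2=-2918.00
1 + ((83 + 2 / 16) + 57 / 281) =189569 / 2248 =84.33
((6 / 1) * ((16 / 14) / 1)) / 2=24 / 7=3.43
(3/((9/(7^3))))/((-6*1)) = -343/18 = -19.06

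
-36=-36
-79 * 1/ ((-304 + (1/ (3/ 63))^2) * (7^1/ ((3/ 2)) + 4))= -237/ 3562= -0.07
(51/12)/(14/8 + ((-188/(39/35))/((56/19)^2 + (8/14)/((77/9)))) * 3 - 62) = -18821465/522887909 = -0.04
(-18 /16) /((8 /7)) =-63 /64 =-0.98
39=39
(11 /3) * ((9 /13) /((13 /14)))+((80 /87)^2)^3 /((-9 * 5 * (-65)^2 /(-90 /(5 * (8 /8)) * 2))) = 15411053344166 /5637140613117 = 2.73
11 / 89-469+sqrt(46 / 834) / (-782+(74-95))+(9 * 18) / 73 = -466.66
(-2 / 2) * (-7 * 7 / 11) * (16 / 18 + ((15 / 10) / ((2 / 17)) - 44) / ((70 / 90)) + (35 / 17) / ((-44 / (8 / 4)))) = -12991279 / 74052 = -175.43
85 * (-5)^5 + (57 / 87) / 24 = -184874981 / 696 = -265624.97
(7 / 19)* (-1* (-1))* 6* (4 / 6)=1.47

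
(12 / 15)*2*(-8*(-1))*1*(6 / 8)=48 / 5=9.60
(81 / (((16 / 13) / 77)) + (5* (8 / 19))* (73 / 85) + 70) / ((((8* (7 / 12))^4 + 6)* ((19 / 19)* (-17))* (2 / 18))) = -19362434643 / 3417774112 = -5.67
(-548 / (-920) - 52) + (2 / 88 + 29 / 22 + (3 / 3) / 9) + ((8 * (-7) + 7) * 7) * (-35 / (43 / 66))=35984890553 / 1958220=18376.33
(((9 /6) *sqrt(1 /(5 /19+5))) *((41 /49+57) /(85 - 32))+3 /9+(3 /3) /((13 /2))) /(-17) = -4251 *sqrt(19) /441490 - 19 /663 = -0.07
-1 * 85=-85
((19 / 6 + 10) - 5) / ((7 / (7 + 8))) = 35 / 2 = 17.50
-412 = -412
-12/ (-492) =0.02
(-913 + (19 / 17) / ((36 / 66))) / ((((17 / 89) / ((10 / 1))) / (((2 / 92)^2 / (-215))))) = 8269613 / 78886596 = 0.10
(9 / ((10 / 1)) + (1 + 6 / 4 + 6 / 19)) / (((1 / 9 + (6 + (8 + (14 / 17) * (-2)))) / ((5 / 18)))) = 6001 / 72466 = 0.08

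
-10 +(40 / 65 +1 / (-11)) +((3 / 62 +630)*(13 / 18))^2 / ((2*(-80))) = -4127430490847 / 3166225920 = -1303.58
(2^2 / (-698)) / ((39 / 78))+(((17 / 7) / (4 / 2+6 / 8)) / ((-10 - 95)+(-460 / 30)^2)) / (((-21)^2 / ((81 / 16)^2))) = -1092128435 / 98684535488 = -0.01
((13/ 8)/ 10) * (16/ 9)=13/ 45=0.29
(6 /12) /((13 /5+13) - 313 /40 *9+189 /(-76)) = -380 /43557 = -0.01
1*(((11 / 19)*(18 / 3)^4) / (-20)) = -3564 / 95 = -37.52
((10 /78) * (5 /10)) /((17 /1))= 5 /1326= 0.00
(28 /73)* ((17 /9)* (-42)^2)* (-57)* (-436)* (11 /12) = 2125376176 /73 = 29114742.14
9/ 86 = 0.10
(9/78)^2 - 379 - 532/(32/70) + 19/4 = -1039679/676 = -1537.99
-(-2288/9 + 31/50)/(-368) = -114121/165600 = -0.69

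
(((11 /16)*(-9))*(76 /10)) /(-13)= 1881 /520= 3.62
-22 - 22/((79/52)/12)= -15466/79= -195.77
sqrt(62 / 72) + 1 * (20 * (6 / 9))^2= sqrt(31) / 6 + 1600 / 9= 178.71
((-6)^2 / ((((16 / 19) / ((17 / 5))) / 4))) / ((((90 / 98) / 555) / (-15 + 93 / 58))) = -1365031269 / 290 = -4707004.38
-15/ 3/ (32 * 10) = -1/ 64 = -0.02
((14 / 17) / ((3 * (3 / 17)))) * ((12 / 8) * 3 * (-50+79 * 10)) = 5180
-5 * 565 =-2825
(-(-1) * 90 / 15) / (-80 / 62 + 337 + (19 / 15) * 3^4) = 0.01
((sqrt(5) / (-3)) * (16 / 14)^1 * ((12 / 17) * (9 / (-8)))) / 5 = 36 * sqrt(5) / 595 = 0.14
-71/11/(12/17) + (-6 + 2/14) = -13861/924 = -15.00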